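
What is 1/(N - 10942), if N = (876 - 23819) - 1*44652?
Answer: -1/78537 ≈ -1.2733e-5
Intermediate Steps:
N = -67595 (N = -22943 - 44652 = -67595)
1/(N - 10942) = 1/(-67595 - 10942) = 1/(-78537) = -1/78537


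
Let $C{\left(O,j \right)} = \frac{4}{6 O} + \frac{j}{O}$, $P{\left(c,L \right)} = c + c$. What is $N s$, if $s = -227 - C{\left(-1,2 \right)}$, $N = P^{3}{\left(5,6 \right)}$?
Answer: $- \frac{673000}{3} \approx -2.2433 \cdot 10^{5}$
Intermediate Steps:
$P{\left(c,L \right)} = 2 c$
$C{\left(O,j \right)} = \frac{2}{3 O} + \frac{j}{O}$ ($C{\left(O,j \right)} = 4 \frac{1}{6 O} + \frac{j}{O} = \frac{2}{3 O} + \frac{j}{O}$)
$N = 1000$ ($N = \left(2 \cdot 5\right)^{3} = 10^{3} = 1000$)
$s = - \frac{673}{3}$ ($s = -227 - \frac{\frac{2}{3} + 2}{-1} = -227 - \left(-1\right) \frac{8}{3} = -227 - - \frac{8}{3} = -227 + \frac{8}{3} = - \frac{673}{3} \approx -224.33$)
$N s = 1000 \left(- \frac{673}{3}\right) = - \frac{673000}{3}$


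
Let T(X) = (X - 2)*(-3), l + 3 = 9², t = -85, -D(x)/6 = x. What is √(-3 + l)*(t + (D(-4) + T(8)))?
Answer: -395*√3 ≈ -684.16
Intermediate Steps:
D(x) = -6*x
l = 78 (l = -3 + 9² = -3 + 81 = 78)
T(X) = 6 - 3*X (T(X) = (-2 + X)*(-3) = 6 - 3*X)
√(-3 + l)*(t + (D(-4) + T(8))) = √(-3 + 78)*(-85 + (-6*(-4) + (6 - 3*8))) = √75*(-85 + (24 + (6 - 24))) = (5*√3)*(-85 + (24 - 18)) = (5*√3)*(-85 + 6) = (5*√3)*(-79) = -395*√3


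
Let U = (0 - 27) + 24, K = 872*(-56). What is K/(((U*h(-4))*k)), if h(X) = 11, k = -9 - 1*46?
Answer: -48832/1815 ≈ -26.905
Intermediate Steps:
k = -55 (k = -9 - 46 = -55)
K = -48832
U = -3 (U = -27 + 24 = -3)
K/(((U*h(-4))*k)) = -48832/(-3*11*(-55)) = -48832/((-33*(-55))) = -48832/1815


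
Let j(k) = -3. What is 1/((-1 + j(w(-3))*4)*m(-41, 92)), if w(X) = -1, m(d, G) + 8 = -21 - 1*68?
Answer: 1/1261 ≈ 0.00079302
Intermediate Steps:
m(d, G) = -97 (m(d, G) = -8 + (-21 - 1*68) = -8 + (-21 - 68) = -8 - 89 = -97)
1/((-1 + j(w(-3))*4)*m(-41, 92)) = 1/((-1 - 3*4)*(-97)) = 1/((-1 - 12)*(-97)) = 1/(-13*(-97)) = 1/1261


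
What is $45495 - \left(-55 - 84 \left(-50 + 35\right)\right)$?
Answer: $44290$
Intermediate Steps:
$45495 - \left(-55 - 84 \left(-50 + 35\right)\right) = 45495 - \left(-55 - -1260\right) = 45495 - \left(-55 + 1260\right) = 45495 - 1205 = 44290$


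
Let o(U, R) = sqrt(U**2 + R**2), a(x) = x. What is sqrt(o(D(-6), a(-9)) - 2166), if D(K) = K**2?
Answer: sqrt(-2166 + 9*sqrt(17)) ≈ 46.14*I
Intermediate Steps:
o(U, R) = sqrt(R**2 + U**2)
sqrt(o(D(-6), a(-9)) - 2166) = sqrt(sqrt((-9)**2 + ((-6)**2)**2) - 2166) = sqrt(sqrt(81 + 36**2) - 2166) = sqrt(sqrt(81 + 1296) - 2166) = sqrt(sqrt(1377) - 2166) = sqrt(9*sqrt(17) - 2166) = sqrt(-2166 + 9*sqrt(17))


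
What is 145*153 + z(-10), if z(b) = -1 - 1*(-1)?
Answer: 22185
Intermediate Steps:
z(b) = 0 (z(b) = -1 + 1 = 0)
145*153 + z(-10) = 145*153 + 0 = 22185 + 0 = 22185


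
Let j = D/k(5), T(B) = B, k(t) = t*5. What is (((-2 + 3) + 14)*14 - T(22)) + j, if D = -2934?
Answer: 1766/25 ≈ 70.640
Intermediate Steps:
k(t) = 5*t
j = -2934/25 (j = -2934/(5*5) = -2934/25 ≈ -117.36)
(((-2 + 3) + 14)*14 - T(22)) + j = (((-2 + 3) + 14)*14 - 1*22) - 2934/25 = ((1 + 14)*14 - 22) - 2934/25 = (15*14 - 22) - 2934/25 = (210 - 22) - 2934/25 = 188 - 2934/25 = 1766/25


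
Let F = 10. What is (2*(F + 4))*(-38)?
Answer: -1064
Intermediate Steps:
(2*(F + 4))*(-38) = (2*(10 + 4))*(-38) = (2*14)*(-38) = 28*(-38) = -1064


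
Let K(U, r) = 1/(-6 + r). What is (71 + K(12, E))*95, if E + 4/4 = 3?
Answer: 26885/4 ≈ 6721.3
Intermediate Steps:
E = 2 (E = -1 + 3 = 2)
(71 + K(12, E))*95 = (71 + 1/(-6 + 2))*95 = (71 + 1/(-4))*95 = (71 - 1/4)*95 = (283/4)*95 = 26885/4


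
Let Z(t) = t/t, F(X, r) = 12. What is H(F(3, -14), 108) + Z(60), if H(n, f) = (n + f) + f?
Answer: 229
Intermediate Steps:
Z(t) = 1
H(n, f) = n + 2*f (H(n, f) = (f + n) + f = n + 2*f)
H(F(3, -14), 108) + Z(60) = (12 + 2*108) + 1 = (12 + 216) + 1 = 228 + 1 = 229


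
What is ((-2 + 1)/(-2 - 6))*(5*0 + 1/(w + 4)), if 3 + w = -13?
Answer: -1/96 ≈ -0.010417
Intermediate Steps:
w = -16 (w = -3 - 13 = -16)
((-2 + 1)/(-2 - 6))*(5*0 + 1/(w + 4)) = ((-2 + 1)/(-2 - 6))*(5*0 + 1/(-16 + 4)) = (-1/(-8))*(0 + 1/(-12)) = (-1*(-⅛))*(0 - 1/12) = (⅛)*(-1/12) = -1/96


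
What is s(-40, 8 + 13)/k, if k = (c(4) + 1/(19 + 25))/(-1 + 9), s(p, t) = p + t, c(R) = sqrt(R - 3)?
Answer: -6688/45 ≈ -148.62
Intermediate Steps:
c(R) = sqrt(-3 + R)
k = 45/352 (k = (sqrt(-3 + 4) + 1/(19 + 25))/(-1 + 9) = (sqrt(1) + 1/44)/8 = (1 + 1/44)*(1/8) = (45/44)*(1/8) = 45/352 ≈ 0.12784)
s(-40, 8 + 13)/k = (-40 + (8 + 13))/(45/352) = 352*(-40 + 21)/45 = (352/45)*(-19) = -6688/45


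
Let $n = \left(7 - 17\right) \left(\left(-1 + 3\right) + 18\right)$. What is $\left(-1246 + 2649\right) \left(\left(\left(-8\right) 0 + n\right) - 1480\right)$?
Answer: $-2357040$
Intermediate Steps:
$n = -200$ ($n = - 10 \left(2 + 18\right) = \left(-10\right) 20 = -200$)
$\left(-1246 + 2649\right) \left(\left(\left(-8\right) 0 + n\right) - 1480\right) = \left(-1246 + 2649\right) \left(\left(\left(-8\right) 0 - 200\right) - 1480\right) = 1403 \left(\left(0 - 200\right) - 1480\right) = 1403 \left(-200 - 1480\right) = 1403 \left(-1680\right) = -2357040$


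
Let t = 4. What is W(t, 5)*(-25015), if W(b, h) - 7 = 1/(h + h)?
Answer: -355213/2 ≈ -1.7761e+5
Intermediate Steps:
W(b, h) = 7 + 1/(2*h) (W(b, h) = 7 + 1/(h + h) = 7 + 1/(2*h))
W(t, 5)*(-25015) = (7 + (½)/5)*(-25015) = (7 + (½)*(⅕))*(-25015) = (7 + ⅒)*(-25015) = (71/10)*(-25015) = -355213/2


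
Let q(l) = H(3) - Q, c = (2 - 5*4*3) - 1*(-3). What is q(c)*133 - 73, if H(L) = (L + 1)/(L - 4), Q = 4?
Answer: -1137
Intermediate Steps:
H(L) = (1 + L)/(-4 + L)
c = -55 (c = (2 - 20*3) + 3 = (2 - 60) + 3 = -58 + 3 = -55)
q(l) = -8 (q(l) = (1 + 3)/(-4 + 3) - 1*4 = 4/(-1) - 4 = -1*4 - 4 = -4 - 4 = -8)
q(c)*133 - 73 = -8*133 - 73 = -1064 - 73 = -1137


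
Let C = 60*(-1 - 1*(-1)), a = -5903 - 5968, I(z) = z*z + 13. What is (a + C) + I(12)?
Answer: -11714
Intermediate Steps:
I(z) = 13 + z² (I(z) = z² + 13 = 13 + z²)
a = -11871
C = 0 (C = 60*(-1 + 1) = 60*0 = 0)
(a + C) + I(12) = (-11871 + 0) + (13 + 12²) = -11871 + (13 + 144) = -11871 + 157 = -11714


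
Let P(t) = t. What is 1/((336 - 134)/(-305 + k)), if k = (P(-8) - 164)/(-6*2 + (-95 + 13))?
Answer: -14249/9494 ≈ -1.5008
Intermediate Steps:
k = 86/47 (k = (-8 - 164)/(-6*2 + (-95 + 13)) = -172/(-12 - 82) = -172/(-94) = -172*(-1/94) = 86/47 ≈ 1.8298)
1/((336 - 134)/(-305 + k)) = 1/((336 - 134)/(-305 + 86/47)) = 1/(202/(-14249/47)) = 1/(202*(-47/14249)) = 1/(-9494/14249) = -14249/9494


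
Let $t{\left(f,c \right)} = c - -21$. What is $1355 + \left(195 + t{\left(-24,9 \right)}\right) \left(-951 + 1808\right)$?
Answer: $194180$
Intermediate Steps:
$t{\left(f,c \right)} = 21 + c$ ($t{\left(f,c \right)} = c + 21 = 21 + c$)
$1355 + \left(195 + t{\left(-24,9 \right)}\right) \left(-951 + 1808\right) = 1355 + \left(195 + \left(21 + 9\right)\right) \left(-951 + 1808\right) = 1355 + \left(195 + 30\right) 857 = 1355 + 225 \cdot 857 = 1355 + 192825 = 194180$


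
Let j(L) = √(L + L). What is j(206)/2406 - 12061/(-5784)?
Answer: 12061/5784 + √103/1203 ≈ 2.0937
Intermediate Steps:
j(L) = √2*√L (j(L) = √(2*L) = √2*√L)
j(206)/2406 - 12061/(-5784) = (√2*√206)/2406 - 12061/(-5784) = (2*√103)*(1/2406) - 12061*(-1/5784) = √103/1203 + 12061/5784 = 12061/5784 + √103/1203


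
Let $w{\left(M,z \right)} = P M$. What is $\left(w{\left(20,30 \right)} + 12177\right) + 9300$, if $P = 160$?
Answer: $24677$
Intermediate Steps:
$w{\left(M,z \right)} = 160 M$
$\left(w{\left(20,30 \right)} + 12177\right) + 9300 = \left(160 \cdot 20 + 12177\right) + 9300 = \left(3200 + 12177\right) + 9300 = 15377 + 9300 = 24677$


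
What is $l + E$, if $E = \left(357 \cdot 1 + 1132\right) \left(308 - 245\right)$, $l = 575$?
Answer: $94382$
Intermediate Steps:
$E = 93807$ ($E = \left(357 + 1132\right) 63 = 1489 \cdot 63 = 93807$)
$l + E = 575 + 93807 = 94382$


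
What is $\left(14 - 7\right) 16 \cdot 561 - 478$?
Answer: $62354$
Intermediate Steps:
$\left(14 - 7\right) 16 \cdot 561 - 478 = 7 \cdot 16 \cdot 561 - 478 = 112 \cdot 561 - 478 = 62832 - 478 = 62354$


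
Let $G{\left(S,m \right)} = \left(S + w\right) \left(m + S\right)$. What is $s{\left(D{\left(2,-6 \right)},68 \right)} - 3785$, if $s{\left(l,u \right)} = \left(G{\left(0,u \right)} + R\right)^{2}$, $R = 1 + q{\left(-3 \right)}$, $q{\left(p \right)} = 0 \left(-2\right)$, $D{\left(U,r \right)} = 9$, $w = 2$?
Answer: $14984$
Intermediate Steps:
$G{\left(S,m \right)} = \left(2 + S\right) \left(S + m\right)$ ($G{\left(S,m \right)} = \left(S + 2\right) \left(m + S\right) = \left(2 + S\right) \left(S + m\right)$)
$q{\left(p \right)} = 0$
$R = 1$ ($R = 1 + 0 = 1$)
$s{\left(l,u \right)} = \left(1 + 2 u\right)^{2}$ ($s{\left(l,u \right)} = \left(\left(0^{2} + 2 \cdot 0 + 2 u + 0 u\right) + 1\right)^{2} = \left(\left(0 + 0 + 2 u + 0\right) + 1\right)^{2} = \left(2 u + 1\right)^{2} = \left(1 + 2 u\right)^{2}$)
$s{\left(D{\left(2,-6 \right)},68 \right)} - 3785 = \left(1 + 2 \cdot 68\right)^{2} - 3785 = \left(1 + 136\right)^{2} - 3785 = 137^{2} - 3785 = 18769 - 3785 = 14984$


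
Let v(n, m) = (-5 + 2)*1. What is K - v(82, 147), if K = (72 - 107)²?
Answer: 1228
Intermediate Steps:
K = 1225 (K = (-35)² = 1225)
v(n, m) = -3 (v(n, m) = -3*1 = -3)
K - v(82, 147) = 1225 - 1*(-3) = 1225 + 3 = 1228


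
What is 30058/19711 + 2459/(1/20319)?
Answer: 984848732389/19711 ≈ 4.9964e+7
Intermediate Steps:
30058/19711 + 2459/(1/20319) = 30058*(1/19711) + 2459/(1/20319) = 30058/19711 + 2459*20319 = 30058/19711 + 49964421 = 984848732389/19711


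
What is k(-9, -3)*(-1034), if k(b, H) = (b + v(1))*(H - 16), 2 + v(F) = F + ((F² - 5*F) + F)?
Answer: -255398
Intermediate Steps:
v(F) = -2 + F² - 3*F (v(F) = -2 + (F + ((F² - 5*F) + F)) = -2 + (F + (F² - 4*F)) = -2 + (F² - 3*F) = -2 + F² - 3*F)
k(b, H) = (-16 + H)*(-4 + b) (k(b, H) = (b + (-2 + 1² - 3*1))*(H - 16) = (b + (-2 + 1 - 3))*(-16 + H) = (b - 4)*(-16 + H) = (-4 + b)*(-16 + H) = (-16 + H)*(-4 + b))
k(-9, -3)*(-1034) = (64 - 16*(-9) - 4*(-3) - 3*(-9))*(-1034) = (64 + 144 + 12 + 27)*(-1034) = 247*(-1034) = -255398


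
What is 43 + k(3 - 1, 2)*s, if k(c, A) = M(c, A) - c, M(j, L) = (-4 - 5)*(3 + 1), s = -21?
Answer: 841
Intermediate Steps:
M(j, L) = -36 (M(j, L) = -9*4 = -36)
k(c, A) = -36 - c
43 + k(3 - 1, 2)*s = 43 + (-36 - (3 - 1))*(-21) = 43 + (-36 - 1*2)*(-21) = 43 + (-36 - 2)*(-21) = 43 - 38*(-21) = 43 + 798 = 841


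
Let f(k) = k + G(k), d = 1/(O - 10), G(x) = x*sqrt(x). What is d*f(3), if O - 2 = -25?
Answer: -1/11 - sqrt(3)/11 ≈ -0.24837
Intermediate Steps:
O = -23 (O = 2 - 25 = -23)
G(x) = x**(3/2)
d = -1/33 (d = 1/(-23 - 10) = 1/(-33) = -1/33 ≈ -0.030303)
f(k) = k + k**(3/2)
d*f(3) = -(3 + 3**(3/2))/33 = -(3 + 3*sqrt(3))/33 = -1/11 - sqrt(3)/11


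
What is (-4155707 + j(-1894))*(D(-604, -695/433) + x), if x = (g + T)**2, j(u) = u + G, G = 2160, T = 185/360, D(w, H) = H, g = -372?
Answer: -429070707342196499/748224 ≈ -5.7345e+11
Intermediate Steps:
T = 37/72 (T = 185*(1/360) = 37/72 ≈ 0.51389)
j(u) = 2160 + u (j(u) = u + 2160 = 2160 + u)
x = 715402009/5184 (x = (-372 + 37/72)**2 = (-26747/72)**2 = 715402009/5184 ≈ 1.3800e+5)
(-4155707 + j(-1894))*(D(-604, -695/433) + x) = (-4155707 + (2160 - 1894))*(-695/433 + 715402009/5184) = (-4155707 + 266)*(-695*1/433 + 715402009/5184) = -4155441*(-695/433 + 715402009/5184) = -4155441*309765467017/2244672 = -429070707342196499/748224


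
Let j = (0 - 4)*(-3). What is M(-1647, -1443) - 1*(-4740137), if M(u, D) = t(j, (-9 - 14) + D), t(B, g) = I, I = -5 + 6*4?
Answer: 4740156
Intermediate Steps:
j = 12 (j = -4*(-3) = 12)
I = 19 (I = -5 + 24 = 19)
t(B, g) = 19
M(u, D) = 19
M(-1647, -1443) - 1*(-4740137) = 19 - 1*(-4740137) = 19 + 4740137 = 4740156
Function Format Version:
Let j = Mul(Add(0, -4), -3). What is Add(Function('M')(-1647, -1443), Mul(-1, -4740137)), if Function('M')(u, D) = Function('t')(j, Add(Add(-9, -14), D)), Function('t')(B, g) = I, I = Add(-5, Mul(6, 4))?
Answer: 4740156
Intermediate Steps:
j = 12 (j = Mul(-4, -3) = 12)
I = 19 (I = Add(-5, 24) = 19)
Function('t')(B, g) = 19
Function('M')(u, D) = 19
Add(Function('M')(-1647, -1443), Mul(-1, -4740137)) = Add(19, Mul(-1, -4740137)) = Add(19, 4740137) = 4740156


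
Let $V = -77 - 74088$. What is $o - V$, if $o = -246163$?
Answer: $-171998$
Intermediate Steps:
$V = -74165$ ($V = -77 - 74088 = -74165$)
$o - V = -246163 - -74165 = -246163 + 74165 = -171998$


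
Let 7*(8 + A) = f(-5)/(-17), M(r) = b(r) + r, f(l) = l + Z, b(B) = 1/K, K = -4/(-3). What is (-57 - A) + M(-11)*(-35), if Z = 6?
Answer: 147445/476 ≈ 309.76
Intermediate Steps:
K = 4/3 (K = -4*(-⅓) = 4/3 ≈ 1.3333)
b(B) = ¾ (b(B) = 1/(4/3) = ¾)
f(l) = 6 + l (f(l) = l + 6 = 6 + l)
M(r) = ¾ + r
A = -953/119 (A = -8 + ((6 - 5)/(-17))/7 = -8 + (1*(-1/17))/7 = -8 + (⅐)*(-1/17) = -8 - 1/119 = -953/119 ≈ -8.0084)
(-57 - A) + M(-11)*(-35) = (-57 - 1*(-953/119)) + (¾ - 11)*(-35) = (-57 + 953/119) - 41/4*(-35) = -5830/119 + 1435/4 = 147445/476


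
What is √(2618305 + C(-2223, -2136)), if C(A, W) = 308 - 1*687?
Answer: √2617926 ≈ 1618.0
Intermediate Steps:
C(A, W) = -379 (C(A, W) = 308 - 687 = -379)
√(2618305 + C(-2223, -2136)) = √(2618305 - 379) = √2617926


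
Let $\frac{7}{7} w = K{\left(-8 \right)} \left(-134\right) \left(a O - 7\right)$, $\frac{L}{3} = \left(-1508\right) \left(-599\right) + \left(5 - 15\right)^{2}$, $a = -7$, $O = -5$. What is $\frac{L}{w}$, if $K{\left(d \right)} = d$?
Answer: $\frac{12099}{134} \approx 90.291$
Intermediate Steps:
$L = 2710176$ ($L = 3 \left(\left(-1508\right) \left(-599\right) + \left(5 - 15\right)^{2}\right) = 3 \left(903292 + \left(-10\right)^{2}\right) = 3 \left(903292 + 100\right) = 3 \cdot 903392 = 2710176$)
$w = 30016$ ($w = \left(-8\right) \left(-134\right) \left(\left(-7\right) \left(-5\right) - 7\right) = 1072 \left(35 - 7\right) = 1072 \cdot 28 = 30016$)
$\frac{L}{w} = \frac{2710176}{30016} = 2710176 \cdot \frac{1}{30016} = \frac{12099}{134}$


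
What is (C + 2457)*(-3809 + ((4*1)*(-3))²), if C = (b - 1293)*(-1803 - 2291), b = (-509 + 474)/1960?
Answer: -543482919635/28 ≈ -1.9410e+10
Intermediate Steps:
b = -1/56 (b = -35*1/1960 = -1/56 ≈ -0.017857)
C = 148221223/28 (C = (-1/56 - 1293)*(-1803 - 2291) = -72409/56*(-4094) = 148221223/28 ≈ 5.2936e+6)
(C + 2457)*(-3809 + ((4*1)*(-3))²) = (148221223/28 + 2457)*(-3809 + ((4*1)*(-3))²) = 148290019*(-3809 + (4*(-3))²)/28 = 148290019*(-3809 + (-12)²)/28 = 148290019*(-3809 + 144)/28 = (148290019/28)*(-3665) = -543482919635/28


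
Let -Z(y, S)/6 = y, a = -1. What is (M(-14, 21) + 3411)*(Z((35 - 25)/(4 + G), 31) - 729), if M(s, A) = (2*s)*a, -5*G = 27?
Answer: -16517517/7 ≈ -2.3596e+6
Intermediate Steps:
G = -27/5 (G = -⅕*27 = -27/5 ≈ -5.4000)
Z(y, S) = -6*y
M(s, A) = -2*s (M(s, A) = (2*s)*(-1) = -2*s)
(M(-14, 21) + 3411)*(Z((35 - 25)/(4 + G), 31) - 729) = (-2*(-14) + 3411)*(-6*(35 - 25)/(4 - 27/5) - 729) = (28 + 3411)*(-60/(-7/5) - 729) = 3439*(-60*(-5)/7 - 729) = 3439*(-6*(-50/7) - 729) = 3439*(300/7 - 729) = 3439*(-4803/7) = -16517517/7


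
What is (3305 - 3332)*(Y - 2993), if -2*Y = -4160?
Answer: 24651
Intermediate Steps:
Y = 2080 (Y = -½*(-4160) = 2080)
(3305 - 3332)*(Y - 2993) = (3305 - 3332)*(2080 - 2993) = -27*(-913) = 24651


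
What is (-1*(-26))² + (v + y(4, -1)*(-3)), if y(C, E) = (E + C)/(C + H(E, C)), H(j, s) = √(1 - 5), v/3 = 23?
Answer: 3716/5 + 9*I/10 ≈ 743.2 + 0.9*I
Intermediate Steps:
v = 69 (v = 3*23 = 69)
H(j, s) = 2*I (H(j, s) = √(-4) = 2*I)
y(C, E) = (C + E)/(C + 2*I) (y(C, E) = (E + C)/(C + 2*I) = (C + E)/(C + 2*I))
(-1*(-26))² + (v + y(4, -1)*(-3)) = (-1*(-26))² + (69 + ((4 - 1)/(4 + 2*I))*(-3)) = 26² + (69 + (((4 - 2*I)/20)*3)*(-3)) = 676 + (69 + (3*(4 - 2*I)/20)*(-3)) = 676 + (69 - 9*(4 - 2*I)/20) = 745 - 9*(4 - 2*I)/20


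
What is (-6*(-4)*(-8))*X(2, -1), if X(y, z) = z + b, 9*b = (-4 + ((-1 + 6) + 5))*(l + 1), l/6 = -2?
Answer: 1600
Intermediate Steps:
l = -12 (l = 6*(-2) = -12)
b = -22/3 (b = ((-4 + ((-1 + 6) + 5))*(-12 + 1))/9 = ((-4 + (5 + 5))*(-11))/9 = ((-4 + 10)*(-11))/9 = (6*(-11))/9 = (⅑)*(-66) = -22/3 ≈ -7.3333)
X(y, z) = -22/3 + z (X(y, z) = z - 22/3 = -22/3 + z)
(-6*(-4)*(-8))*X(2, -1) = (-6*(-4)*(-8))*(-22/3 - 1) = (24*(-8))*(-25/3) = -192*(-25/3) = 1600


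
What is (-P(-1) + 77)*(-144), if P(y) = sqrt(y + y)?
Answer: -11088 + 144*I*sqrt(2) ≈ -11088.0 + 203.65*I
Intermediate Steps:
P(y) = sqrt(2)*sqrt(y) (P(y) = sqrt(2*y) = sqrt(2)*sqrt(y))
(-P(-1) + 77)*(-144) = (-sqrt(2)*sqrt(-1) + 77)*(-144) = (-sqrt(2)*I + 77)*(-144) = (-I*sqrt(2) + 77)*(-144) = (77 - I*sqrt(2))*(-144) = -11088 + 144*I*sqrt(2)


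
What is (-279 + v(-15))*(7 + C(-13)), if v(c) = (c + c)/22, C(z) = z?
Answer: 18504/11 ≈ 1682.2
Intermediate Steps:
v(c) = c/11 (v(c) = (2*c)*(1/22) = c/11)
(-279 + v(-15))*(7 + C(-13)) = (-279 + (1/11)*(-15))*(7 - 13) = (-279 - 15/11)*(-6) = -3084/11*(-6) = 18504/11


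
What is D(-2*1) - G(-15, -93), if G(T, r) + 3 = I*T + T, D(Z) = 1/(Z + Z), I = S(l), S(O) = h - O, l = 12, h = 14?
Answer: 191/4 ≈ 47.750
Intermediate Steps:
S(O) = 14 - O
I = 2 (I = 14 - 1*12 = 14 - 12 = 2)
D(Z) = 1/(2*Z)
G(T, r) = -3 + 3*T (G(T, r) = -3 + (2*T + T) = -3 + 3*T)
D(-2*1) - G(-15, -93) = 1/(2*((-2*1))) - (-3 + 3*(-15)) = (½)/(-2) - (-3 - 45) = (½)*(-½) - 1*(-48) = -¼ + 48 = 191/4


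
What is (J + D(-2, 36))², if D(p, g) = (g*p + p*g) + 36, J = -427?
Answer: 286225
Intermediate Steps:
D(p, g) = 36 + 2*g*p (D(p, g) = (g*p + g*p) + 36 = 2*g*p + 36 = 36 + 2*g*p)
(J + D(-2, 36))² = (-427 + (36 + 2*36*(-2)))² = (-427 + (36 - 144))² = (-427 - 108)² = (-535)² = 286225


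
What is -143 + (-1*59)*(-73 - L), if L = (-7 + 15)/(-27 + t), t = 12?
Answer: 61988/15 ≈ 4132.5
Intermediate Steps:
L = -8/15 (L = (-7 + 15)/(-27 + 12) = 8/(-15) = 8*(-1/15) = -8/15 ≈ -0.53333)
-143 + (-1*59)*(-73 - L) = -143 + (-1*59)*(-73 - 1*(-8/15)) = -143 - 59*(-73 + 8/15) = -143 - 59*(-1087/15) = -143 + 64133/15 = 61988/15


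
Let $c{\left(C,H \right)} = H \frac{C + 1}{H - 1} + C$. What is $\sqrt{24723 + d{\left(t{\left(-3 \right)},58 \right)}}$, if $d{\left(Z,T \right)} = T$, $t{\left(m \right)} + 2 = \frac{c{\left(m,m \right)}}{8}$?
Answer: $\sqrt{24781} \approx 157.42$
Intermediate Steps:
$c{\left(C,H \right)} = C + \frac{H \left(1 + C\right)}{-1 + H}$ ($c{\left(C,H \right)} = H \frac{1 + C}{-1 + H} + C = \frac{H \left(1 + C\right)}{-1 + H} + C = C + \frac{H \left(1 + C\right)}{-1 + H}$)
$t{\left(m \right)} = -2 + \frac{m^{2}}{4 \left(-1 + m\right)}$ ($t{\left(m \right)} = -2 + \frac{\frac{1}{-1 + m} \left(m - m + 2 m m\right)}{8} = -2 + \frac{m - m + 2 m^{2}}{-1 + m} \frac{1}{8} = -2 + \frac{2 m^{2}}{-1 + m} \frac{1}{8} = -2 + \frac{m^{2}}{4 \left(-1 + m\right)}$)
$\sqrt{24723 + d{\left(t{\left(-3 \right)},58 \right)}} = \sqrt{24723 + 58} = \sqrt{24781}$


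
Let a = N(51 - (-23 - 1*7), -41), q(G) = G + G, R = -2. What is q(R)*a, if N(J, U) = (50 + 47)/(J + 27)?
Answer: -97/27 ≈ -3.5926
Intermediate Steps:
N(J, U) = 97/(27 + J)
q(G) = 2*G
a = 97/108 (a = 97/(27 + (51 - (-23 - 1*7))) = 97/(27 + (51 - (-23 - 7))) = 97/(27 + (51 - 1*(-30))) = 97/(27 + (51 + 30)) = 97/(27 + 81) = 97/108 ≈ 0.89815)
q(R)*a = (2*(-2))*(97/108) = -4*97/108 = -97/27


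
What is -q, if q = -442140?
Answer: 442140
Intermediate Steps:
-q = -1*(-442140) = 442140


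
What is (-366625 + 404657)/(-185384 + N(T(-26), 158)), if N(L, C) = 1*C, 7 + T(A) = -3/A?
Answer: -19016/92613 ≈ -0.20533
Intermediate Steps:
T(A) = -7 - 3/A
N(L, C) = C
(-366625 + 404657)/(-185384 + N(T(-26), 158)) = (-366625 + 404657)/(-185384 + 158) = 38032/(-185226) = 38032*(-1/185226) = -19016/92613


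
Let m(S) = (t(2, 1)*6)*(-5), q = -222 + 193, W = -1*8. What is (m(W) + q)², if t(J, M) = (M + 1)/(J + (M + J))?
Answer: 1681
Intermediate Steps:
W = -8
t(J, M) = (1 + M)/(M + 2*J) (t(J, M) = (1 + M)/(J + (J + M)) = (1 + M)/(M + 2*J))
q = -29
m(S) = -12 (m(S) = (((1 + 1)/(1 + 2*2))*6)*(-5) = ((2/(1 + 4))*6)*(-5) = ((2/5)*6)*(-5) = (((⅕)*2)*6)*(-5) = ((⅖)*6)*(-5) = (12/5)*(-5) = -12)
(m(W) + q)² = (-12 - 29)² = (-41)² = 1681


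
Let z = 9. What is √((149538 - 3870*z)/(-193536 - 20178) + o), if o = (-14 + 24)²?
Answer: √126190352058/35619 ≈ 9.9731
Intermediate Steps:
o = 100 (o = 10² = 100)
√((149538 - 3870*z)/(-193536 - 20178) + o) = √((149538 - 3870*9)/(-193536 - 20178) + 100) = √((149538 - 34830)/(-213714) + 100) = √(114708*(-1/213714) + 100) = √(-19118/35619 + 100) = √(3542782/35619) = √126190352058/35619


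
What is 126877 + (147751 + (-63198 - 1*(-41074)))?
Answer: 252504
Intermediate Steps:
126877 + (147751 + (-63198 - 1*(-41074))) = 126877 + (147751 + (-63198 + 41074)) = 126877 + (147751 - 22124) = 126877 + 125627 = 252504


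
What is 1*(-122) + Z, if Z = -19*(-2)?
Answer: -84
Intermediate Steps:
Z = 38
1*(-122) + Z = 1*(-122) + 38 = -122 + 38 = -84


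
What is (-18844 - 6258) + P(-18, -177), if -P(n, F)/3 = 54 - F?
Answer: -25795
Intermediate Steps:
P(n, F) = -162 + 3*F (P(n, F) = -3*(54 - F) = -162 + 3*F)
(-18844 - 6258) + P(-18, -177) = (-18844 - 6258) + (-162 + 3*(-177)) = -25102 + (-162 - 531) = -25102 - 693 = -25795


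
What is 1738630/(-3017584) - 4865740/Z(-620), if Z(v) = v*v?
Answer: -95944428401/7249745560 ≈ -13.234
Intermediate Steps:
Z(v) = v**2
1738630/(-3017584) - 4865740/Z(-620) = 1738630/(-3017584) - 4865740/((-620)**2) = 1738630*(-1/3017584) - 4865740/384400 = -869315/1508792 - 4865740*1/384400 = -869315/1508792 - 243287/19220 = -95944428401/7249745560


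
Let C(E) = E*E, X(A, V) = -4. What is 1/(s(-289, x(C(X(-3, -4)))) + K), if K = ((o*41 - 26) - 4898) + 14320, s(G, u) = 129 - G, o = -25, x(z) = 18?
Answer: 1/8789 ≈ 0.00011378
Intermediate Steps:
C(E) = E**2
K = 8371 (K = ((-25*41 - 26) - 4898) + 14320 = ((-1025 - 26) - 4898) + 14320 = (-1051 - 4898) + 14320 = -5949 + 14320 = 8371)
1/(s(-289, x(C(X(-3, -4)))) + K) = 1/((129 - 1*(-289)) + 8371) = 1/((129 + 289) + 8371) = 1/(418 + 8371) = 1/8789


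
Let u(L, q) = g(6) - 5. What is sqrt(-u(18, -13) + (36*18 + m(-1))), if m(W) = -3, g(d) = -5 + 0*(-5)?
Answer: sqrt(655) ≈ 25.593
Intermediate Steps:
g(d) = -5 (g(d) = -5 + 0 = -5)
u(L, q) = -10 (u(L, q) = -5 - 5 = -10)
sqrt(-u(18, -13) + (36*18 + m(-1))) = sqrt(-1*(-10) + (36*18 - 3)) = sqrt(10 + (648 - 3)) = sqrt(10 + 645) = sqrt(655)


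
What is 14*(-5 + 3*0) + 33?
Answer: -37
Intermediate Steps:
14*(-5 + 3*0) + 33 = 14*(-5 + 0) + 33 = 14*(-5) + 33 = -70 + 33 = -37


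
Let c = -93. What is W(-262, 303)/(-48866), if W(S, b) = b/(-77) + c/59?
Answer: 12519/110999119 ≈ 0.00011278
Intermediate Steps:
W(S, b) = -93/59 - b/77 (W(S, b) = b/(-77) - 93/59 = b*(-1/77) - 93*1/59 = -b/77 - 93/59 = -93/59 - b/77)
W(-262, 303)/(-48866) = (-93/59 - 1/77*303)/(-48866) = (-93/59 - 303/77)*(-1/48866) = -25038/4543*(-1/48866) = 12519/110999119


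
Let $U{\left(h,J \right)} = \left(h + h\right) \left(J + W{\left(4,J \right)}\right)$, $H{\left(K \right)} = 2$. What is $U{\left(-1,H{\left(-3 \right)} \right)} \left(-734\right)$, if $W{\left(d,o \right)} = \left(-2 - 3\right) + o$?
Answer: $-1468$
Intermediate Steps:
$W{\left(d,o \right)} = -5 + o$
$U{\left(h,J \right)} = 2 h \left(-5 + 2 J\right)$ ($U{\left(h,J \right)} = \left(h + h\right) \left(J + \left(-5 + J\right)\right) = 2 h \left(-5 + 2 J\right)$)
$U{\left(-1,H{\left(-3 \right)} \right)} \left(-734\right) = 2 \left(-1\right) \left(-5 + 2 \cdot 2\right) \left(-734\right) = 2 \left(-1\right) \left(-5 + 4\right) \left(-734\right) = 2 \left(-1\right) \left(-1\right) \left(-734\right) = 2 \left(-734\right) = -1468$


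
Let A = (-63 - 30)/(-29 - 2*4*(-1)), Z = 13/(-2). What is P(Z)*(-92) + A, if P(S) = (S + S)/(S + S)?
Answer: -613/7 ≈ -87.571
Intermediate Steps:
Z = -13/2 (Z = 13*(-½) = -13/2 ≈ -6.5000)
P(S) = 1 (P(S) = (2*S)/((2*S)) = (2*S)*(1/(2*S)) = 1)
A = 31/7 (A = -93/(-29 - 8*(-1)) = -93/(-29 + 8) = -93/(-21) = -93*(-1/21) = 31/7 ≈ 4.4286)
P(Z)*(-92) + A = 1*(-92) + 31/7 = -92 + 31/7 = -613/7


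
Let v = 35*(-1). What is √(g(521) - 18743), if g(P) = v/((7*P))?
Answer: 6*I*√141322813/521 ≈ 136.91*I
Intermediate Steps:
v = -35
g(P) = -5/P (g(P) = -35*1/(7*P) = -5/P)
√(g(521) - 18743) = √(-5/521 - 18743) = √(-9765108/521) = 6*I*√141322813/521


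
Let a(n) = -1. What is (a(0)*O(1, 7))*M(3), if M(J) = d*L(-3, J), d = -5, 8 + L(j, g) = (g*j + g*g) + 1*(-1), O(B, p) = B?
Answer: -45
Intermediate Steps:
L(j, g) = -9 + g² + g*j (L(j, g) = -8 + ((g*j + g*g) + 1*(-1)) = -8 + ((g*j + g²) - 1) = -8 + ((g² + g*j) - 1) = -8 + (-1 + g² + g*j) = -9 + g² + g*j)
M(J) = 45 - 5*J² + 15*J (M(J) = -5*(-9 + J² + J*(-3)) = -5*(-9 + J² - 3*J) = 45 - 5*J² + 15*J)
(a(0)*O(1, 7))*M(3) = (-1*1)*(45 - 5*3² + 15*3) = -(45 - 5*9 + 45) = -(45 - 45 + 45) = -1*45 = -45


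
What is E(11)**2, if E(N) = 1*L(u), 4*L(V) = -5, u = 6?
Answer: 25/16 ≈ 1.5625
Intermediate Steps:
L(V) = -5/4 (L(V) = (1/4)*(-5) = -5/4)
E(N) = -5/4 (E(N) = 1*(-5/4) = -5/4)
E(11)**2 = (-5/4)**2 = 25/16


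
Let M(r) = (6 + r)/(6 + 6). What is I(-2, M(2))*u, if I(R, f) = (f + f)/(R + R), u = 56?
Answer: -56/3 ≈ -18.667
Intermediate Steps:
M(r) = ½ + r/12 (M(r) = (6 + r)/12 = (6 + r)*(1/12) = ½ + r/12)
I(R, f) = f/R (I(R, f) = (2*f)/((2*R)) = (2*f)*(1/(2*R)) = f/R)
I(-2, M(2))*u = ((½ + (1/12)*2)/(-2))*56 = ((½ + ⅙)*(-½))*56 = ((⅔)*(-½))*56 = -⅓*56 = -56/3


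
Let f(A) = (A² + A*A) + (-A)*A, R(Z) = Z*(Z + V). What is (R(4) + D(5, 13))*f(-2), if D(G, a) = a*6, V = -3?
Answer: 328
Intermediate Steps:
R(Z) = Z*(-3 + Z) (R(Z) = Z*(Z - 3) = Z*(-3 + Z))
D(G, a) = 6*a
f(A) = A² (f(A) = (A² + A²) - A² = 2*A² - A² = A²)
(R(4) + D(5, 13))*f(-2) = (4*(-3 + 4) + 6*13)*(-2)² = (4*1 + 78)*4 = (4 + 78)*4 = 82*4 = 328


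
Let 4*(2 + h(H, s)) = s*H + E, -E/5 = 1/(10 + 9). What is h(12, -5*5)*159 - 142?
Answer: -942055/76 ≈ -12395.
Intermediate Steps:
E = -5/19 (E = -5/(10 + 9) = -5/19 ≈ -0.26316)
h(H, s) = -157/76 + H*s/4 (h(H, s) = -2 + (s*H - 5/19)/4 = -2 + (H*s - 5/19)/4 = -2 + (-5/19 + H*s)/4 = -2 + (-5/76 + H*s/4) = -157/76 + H*s/4)
h(12, -5*5)*159 - 142 = (-157/76 + (¼)*12*(-5*5))*159 - 142 = (-157/76 + (¼)*12*(-25))*159 - 142 = (-157/76 - 75)*159 - 142 = -5857/76*159 - 142 = -931263/76 - 142 = -942055/76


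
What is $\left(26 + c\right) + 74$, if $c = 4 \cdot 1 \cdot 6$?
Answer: $124$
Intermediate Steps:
$c = 24$ ($c = 4 \cdot 6 = 24$)
$\left(26 + c\right) + 74 = \left(26 + 24\right) + 74 = 50 + 74 = 124$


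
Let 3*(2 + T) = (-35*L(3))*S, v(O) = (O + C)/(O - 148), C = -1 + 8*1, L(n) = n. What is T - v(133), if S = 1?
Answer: -83/3 ≈ -27.667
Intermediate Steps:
C = 7 (C = -1 + 8 = 7)
v(O) = (7 + O)/(-148 + O) (v(O) = (O + 7)/(O - 148) = (7 + O)/(-148 + O))
T = -37 (T = -2 + (-35*3*1)/3 = -2 + (-105*1)/3 = -2 + (1/3)*(-105) = -2 - 35 = -37)
T - v(133) = -37 - (7 + 133)/(-148 + 133) = -37 - 140/(-15) = -37 - (-1)*140/15 = -37 - 1*(-28/3) = -37 + 28/3 = -83/3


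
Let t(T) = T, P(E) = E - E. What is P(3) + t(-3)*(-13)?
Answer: 39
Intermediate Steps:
P(E) = 0
P(3) + t(-3)*(-13) = 0 - 3*(-13) = 0 + 39 = 39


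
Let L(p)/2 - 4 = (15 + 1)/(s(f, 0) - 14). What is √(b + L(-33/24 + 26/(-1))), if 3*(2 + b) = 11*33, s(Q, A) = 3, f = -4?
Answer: √15015/11 ≈ 11.140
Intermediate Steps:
b = 119 (b = -2 + (11*33)/3 = -2 + (⅓)*363 = -2 + 121 = 119)
L(p) = 56/11 (L(p) = 8 + 2*((15 + 1)/(3 - 14)) = 8 + 2*(16/(-11)) = 8 + 2*(16*(-1/11)) = 8 + 2*(-16/11) = 8 - 32/11 = 56/11)
√(b + L(-33/24 + 26/(-1))) = √(119 + 56/11) = √(1365/11) = √15015/11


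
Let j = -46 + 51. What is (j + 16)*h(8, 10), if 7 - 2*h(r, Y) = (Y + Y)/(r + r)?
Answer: 483/8 ≈ 60.375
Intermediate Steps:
j = 5
h(r, Y) = 7/2 - Y/(2*r) (h(r, Y) = 7/2 - (Y + Y)/(2*(r + r)) = 7/2 - 2*Y/(2*(2*r)) = 7/2 - 2*Y*1/(2*r)/2 = 7/2 - Y/(2*r))
(j + 16)*h(8, 10) = (5 + 16)*((½)*(-1*10 + 7*8)/8) = 21*((½)*(⅛)*(-10 + 56)) = 21*((½)*(⅛)*46) = 21*(23/8) = 483/8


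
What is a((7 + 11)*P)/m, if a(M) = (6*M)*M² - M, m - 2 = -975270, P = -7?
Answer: 857295/69662 ≈ 12.306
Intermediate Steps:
m = -975268 (m = 2 - 975270 = -975268)
a(M) = -M + 6*M³ (a(M) = 6*M³ - M = -M + 6*M³)
a((7 + 11)*P)/m = (-(7 + 11)*(-7) + 6*((7 + 11)*(-7))³)/(-975268) = (-18*(-7) + 6*(18*(-7))³)*(-1/975268) = (-1*(-126) + 6*(-126)³)*(-1/975268) = (126 + 6*(-2000376))*(-1/975268) = (126 - 12002256)*(-1/975268) = -12002130*(-1/975268) = 857295/69662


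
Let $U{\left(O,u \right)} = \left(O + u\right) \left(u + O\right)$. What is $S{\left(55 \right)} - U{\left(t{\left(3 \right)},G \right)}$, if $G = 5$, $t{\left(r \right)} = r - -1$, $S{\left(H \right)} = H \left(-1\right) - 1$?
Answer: $-137$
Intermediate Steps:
$S{\left(H \right)} = -1 - H$ ($S{\left(H \right)} = - H - 1 = -1 - H$)
$t{\left(r \right)} = 1 + r$ ($t{\left(r \right)} = r + 1 = 1 + r$)
$U{\left(O,u \right)} = \left(O + u\right)^{2}$ ($U{\left(O,u \right)} = \left(O + u\right) \left(O + u\right) = \left(O + u\right)^{2}$)
$S{\left(55 \right)} - U{\left(t{\left(3 \right)},G \right)} = \left(-1 - 55\right) - \left(\left(1 + 3\right) + 5\right)^{2} = \left(-1 - 55\right) - \left(4 + 5\right)^{2} = -56 - 9^{2} = -56 - 81 = -137$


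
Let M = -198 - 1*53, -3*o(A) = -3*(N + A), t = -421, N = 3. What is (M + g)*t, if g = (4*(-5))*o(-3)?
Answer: 105671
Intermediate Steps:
o(A) = 3 + A (o(A) = -(-1)*(3 + A) = -(-9 - 3*A)/3 = 3 + A)
M = -251 (M = -198 - 53 = -251)
g = 0 (g = (4*(-5))*(3 - 3) = -20*0 = 0)
(M + g)*t = (-251 + 0)*(-421) = -251*(-421) = 105671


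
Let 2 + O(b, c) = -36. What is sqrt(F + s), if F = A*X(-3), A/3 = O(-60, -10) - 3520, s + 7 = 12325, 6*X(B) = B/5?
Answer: sqrt(334635)/5 ≈ 115.70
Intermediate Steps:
X(B) = B/30 (X(B) = (B/5)/6 = B/30)
s = 12318 (s = -7 + 12325 = 12318)
O(b, c) = -38 (O(b, c) = -2 - 36 = -38)
A = -10674 (A = 3*(-38 - 3520) = 3*(-3558) = -10674)
F = 5337/5 (F = -1779*(-3)/5 = -10674*(-1/10) = 5337/5 ≈ 1067.4)
sqrt(F + s) = sqrt(5337/5 + 12318) = sqrt(66927/5) = sqrt(334635)/5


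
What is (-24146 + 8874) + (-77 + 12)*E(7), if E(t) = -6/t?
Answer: -106514/7 ≈ -15216.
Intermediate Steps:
(-24146 + 8874) + (-77 + 12)*E(7) = (-24146 + 8874) + (-77 + 12)*(-6/7) = -15272 - (-390)/7 = -15272 - 65*(-6/7) = -15272 + 390/7 = -106514/7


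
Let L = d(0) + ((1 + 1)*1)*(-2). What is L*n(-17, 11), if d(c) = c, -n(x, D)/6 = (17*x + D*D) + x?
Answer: -4440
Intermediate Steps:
n(x, D) = -108*x - 6*D**2 (n(x, D) = -6*((17*x + D*D) + x) = -6*((17*x + D**2) + x) = -6*((D**2 + 17*x) + x) = -6*(D**2 + 18*x) = -108*x - 6*D**2)
L = -4 (L = 0 + ((1 + 1)*1)*(-2) = 0 + (2*1)*(-2) = 0 + 2*(-2) = 0 - 4 = -4)
L*n(-17, 11) = -4*(-108*(-17) - 6*11**2) = -4*(1836 - 6*121) = -4*(1836 - 726) = -4*1110 = -4440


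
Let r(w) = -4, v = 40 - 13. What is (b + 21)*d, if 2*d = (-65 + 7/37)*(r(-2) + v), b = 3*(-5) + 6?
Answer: -330924/37 ≈ -8943.9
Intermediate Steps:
v = 27
b = -9 (b = -15 + 6 = -9)
d = -27577/37 (d = ((-65 + 7/37)*(-4 + 27))/2 = ((-65 + 7*(1/37))*23)/2 = ((-65 + 7/37)*23)/2 = (-2398/37*23)/2 = (½)*(-55154/37) = -27577/37 ≈ -745.32)
(b + 21)*d = (-9 + 21)*(-27577/37) = 12*(-27577/37) = -330924/37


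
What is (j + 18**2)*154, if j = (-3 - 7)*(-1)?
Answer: 51436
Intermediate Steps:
j = 10 (j = -10*(-1) = 10)
(j + 18**2)*154 = (10 + 18**2)*154 = (10 + 324)*154 = 334*154 = 51436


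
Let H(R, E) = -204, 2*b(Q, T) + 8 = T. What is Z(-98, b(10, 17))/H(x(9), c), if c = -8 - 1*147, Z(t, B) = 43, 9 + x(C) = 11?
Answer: -43/204 ≈ -0.21078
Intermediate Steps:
x(C) = 2 (x(C) = -9 + 11 = 2)
b(Q, T) = -4 + T/2
c = -155 (c = -8 - 147 = -155)
Z(-98, b(10, 17))/H(x(9), c) = 43/(-204) = 43*(-1/204) = -43/204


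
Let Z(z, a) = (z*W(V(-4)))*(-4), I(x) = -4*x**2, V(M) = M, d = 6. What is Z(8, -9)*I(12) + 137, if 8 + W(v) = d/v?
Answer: -174967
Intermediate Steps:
W(v) = -8 + 6/v
Z(z, a) = 38*z (Z(z, a) = (z*(-8 + 6/(-4)))*(-4) = (z*(-8 + 6*(-1/4)))*(-4) = (z*(-8 - 3/2))*(-4) = (z*(-19/2))*(-4) = -19*z/2*(-4) = 38*z)
Z(8, -9)*I(12) + 137 = (38*8)*(-4*12**2) + 137 = 304*(-4*144) + 137 = 304*(-576) + 137 = -175104 + 137 = -174967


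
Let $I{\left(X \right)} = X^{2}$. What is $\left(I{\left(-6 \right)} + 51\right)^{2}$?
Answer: $7569$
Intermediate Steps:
$\left(I{\left(-6 \right)} + 51\right)^{2} = \left(\left(-6\right)^{2} + 51\right)^{2} = \left(36 + 51\right)^{2} = 87^{2} = 7569$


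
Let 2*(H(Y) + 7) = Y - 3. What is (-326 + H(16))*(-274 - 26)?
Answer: 97950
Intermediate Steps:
H(Y) = -17/2 + Y/2 (H(Y) = -7 + (Y - 3)/2 = -7 + (-3 + Y)/2 = -7 + (-3/2 + Y/2) = -17/2 + Y/2)
(-326 + H(16))*(-274 - 26) = (-326 + (-17/2 + (½)*16))*(-274 - 26) = (-326 + (-17/2 + 8))*(-300) = (-326 - ½)*(-300) = -653/2*(-300) = 97950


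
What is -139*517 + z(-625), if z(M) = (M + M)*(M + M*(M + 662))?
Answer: 29615637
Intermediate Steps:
z(M) = 2*M*(M + M*(662 + M)) (z(M) = (2*M)*(M + M*(662 + M)) = 2*M*(M + M*(662 + M)))
-139*517 + z(-625) = -139*517 + 2*(-625)²*(663 - 625) = -71863 + 2*390625*38 = -71863 + 29687500 = 29615637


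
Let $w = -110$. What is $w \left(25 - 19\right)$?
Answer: $-660$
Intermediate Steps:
$w \left(25 - 19\right) = - 110 \left(25 - 19\right) = \left(-110\right) 6 = -660$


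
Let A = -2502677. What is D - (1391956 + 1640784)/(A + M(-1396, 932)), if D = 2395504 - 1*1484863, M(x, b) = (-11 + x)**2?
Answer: 119073443422/130757 ≈ 9.1065e+5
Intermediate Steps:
D = 910641 (D = 2395504 - 1484863 = 910641)
D - (1391956 + 1640784)/(A + M(-1396, 932)) = 910641 - (1391956 + 1640784)/(-2502677 + (-11 - 1396)**2) = 910641 - 3032740/(-2502677 + (-1407)**2) = 910641 - 3032740/(-2502677 + 1979649) = 910641 - 3032740/(-523028) = 910641 - 3032740*(-1)/523028 = 910641 - 1*(-758185/130757) = 910641 + 758185/130757 = 119073443422/130757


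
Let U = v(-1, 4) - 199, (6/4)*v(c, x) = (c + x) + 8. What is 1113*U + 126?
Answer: -213199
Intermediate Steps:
v(c, x) = 16/3 + 2*c/3 + 2*x/3 (v(c, x) = 2*((c + x) + 8)/3 = 2*(8 + c + x)/3 = 16/3 + 2*c/3 + 2*x/3)
U = -575/3 (U = (16/3 + (2/3)*(-1) + (2/3)*4) - 199 = (16/3 - 2/3 + 8/3) - 199 = 22/3 - 199 = -575/3 ≈ -191.67)
1113*U + 126 = 1113*(-575/3) + 126 = -213325 + 126 = -213199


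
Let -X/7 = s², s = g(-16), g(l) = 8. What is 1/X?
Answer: -1/448 ≈ -0.0022321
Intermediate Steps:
s = 8
X = -448 (X = -7*8² = -7*64 = -448)
1/X = 1/(-448) = -1/448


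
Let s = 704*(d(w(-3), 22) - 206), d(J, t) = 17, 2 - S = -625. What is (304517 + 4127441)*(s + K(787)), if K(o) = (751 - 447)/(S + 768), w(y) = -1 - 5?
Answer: -822628204773728/1395 ≈ -5.8970e+11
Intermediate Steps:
S = 627 (S = 2 - 1*(-625) = 2 + 625 = 627)
w(y) = -6
K(o) = 304/1395 (K(o) = (751 - 447)/(627 + 768) = 304/1395)
s = -133056 (s = 704*(17 - 206) = 704*(-189) = -133056)
(304517 + 4127441)*(s + K(787)) = (304517 + 4127441)*(-133056 + 304/1395) = 4431958*(-185612816/1395) = -822628204773728/1395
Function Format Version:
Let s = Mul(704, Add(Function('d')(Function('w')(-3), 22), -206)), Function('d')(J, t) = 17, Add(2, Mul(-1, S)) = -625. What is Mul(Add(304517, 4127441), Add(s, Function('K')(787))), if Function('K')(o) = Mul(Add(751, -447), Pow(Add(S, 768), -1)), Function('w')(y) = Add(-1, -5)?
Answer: Rational(-822628204773728, 1395) ≈ -5.8970e+11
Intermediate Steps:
S = 627 (S = Add(2, Mul(-1, -625)) = Add(2, 625) = 627)
Function('w')(y) = -6
Function('K')(o) = Rational(304, 1395) (Function('K')(o) = Mul(Add(751, -447), Pow(Add(627, 768), -1)) = Mul(304, Pow(1395, -1)) = Mul(304, Rational(1, 1395)) = Rational(304, 1395))
s = -133056 (s = Mul(704, Add(17, -206)) = Mul(704, -189) = -133056)
Mul(Add(304517, 4127441), Add(s, Function('K')(787))) = Mul(Add(304517, 4127441), Add(-133056, Rational(304, 1395))) = Mul(4431958, Rational(-185612816, 1395)) = Rational(-822628204773728, 1395)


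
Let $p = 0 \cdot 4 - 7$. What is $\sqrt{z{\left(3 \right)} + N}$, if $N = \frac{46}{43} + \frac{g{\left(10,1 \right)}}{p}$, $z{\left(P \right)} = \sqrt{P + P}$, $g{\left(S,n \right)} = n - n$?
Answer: $\frac{\sqrt{1978 + 1849 \sqrt{6}}}{43} \approx 1.876$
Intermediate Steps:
$g{\left(S,n \right)} = 0$
$z{\left(P \right)} = \sqrt{2} \sqrt{P}$ ($z{\left(P \right)} = \sqrt{2 P} = \sqrt{2} \sqrt{P}$)
$p = -7$ ($p = 0 - 7 = -7$)
$N = \frac{46}{43}$ ($N = \frac{46}{43} + \frac{0}{-7} = 46 \cdot \frac{1}{43} + 0 \left(- \frac{1}{7}\right) = \frac{46}{43} + 0 = \frac{46}{43} \approx 1.0698$)
$\sqrt{z{\left(3 \right)} + N} = \sqrt{\sqrt{2} \sqrt{3} + \frac{46}{43}} = \sqrt{\sqrt{6} + \frac{46}{43}} = \sqrt{\frac{46}{43} + \sqrt{6}}$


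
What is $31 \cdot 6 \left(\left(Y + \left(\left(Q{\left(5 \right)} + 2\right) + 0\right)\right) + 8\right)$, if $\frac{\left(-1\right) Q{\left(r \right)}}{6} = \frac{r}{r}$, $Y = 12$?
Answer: $2976$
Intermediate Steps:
$Q{\left(r \right)} = -6$ ($Q{\left(r \right)} = - 6 \frac{r}{r} = \left(-6\right) 1 = -6$)
$31 \cdot 6 \left(\left(Y + \left(\left(Q{\left(5 \right)} + 2\right) + 0\right)\right) + 8\right) = 31 \cdot 6 \left(\left(12 + \left(\left(-6 + 2\right) + 0\right)\right) + 8\right) = 186 \left(\left(12 + \left(-4 + 0\right)\right) + 8\right) = 186 \left(\left(12 - 4\right) + 8\right) = 186 \left(8 + 8\right) = 186 \cdot 16 = 2976$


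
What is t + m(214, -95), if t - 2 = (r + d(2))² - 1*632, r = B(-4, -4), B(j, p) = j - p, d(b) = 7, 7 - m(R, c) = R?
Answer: -788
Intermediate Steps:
m(R, c) = 7 - R
r = 0 (r = -4 - 1*(-4) = -4 + 4 = 0)
t = -581 (t = 2 + ((0 + 7)² - 1*632) = 2 + (7² - 632) = 2 + (49 - 632) = 2 - 583 = -581)
t + m(214, -95) = -581 + (7 - 1*214) = -581 + (7 - 214) = -581 - 207 = -788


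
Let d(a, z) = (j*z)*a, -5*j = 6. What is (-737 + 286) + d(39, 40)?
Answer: -2323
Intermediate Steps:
j = -6/5 (j = -⅕*6 = -6/5 ≈ -1.2000)
d(a, z) = -6*a*z/5 (d(a, z) = (-6*z/5)*a = -6*a*z/5)
(-737 + 286) + d(39, 40) = (-737 + 286) - 6/5*39*40 = -451 - 1872 = -2323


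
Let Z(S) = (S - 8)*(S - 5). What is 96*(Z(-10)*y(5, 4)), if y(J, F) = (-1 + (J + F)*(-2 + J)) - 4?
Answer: 570240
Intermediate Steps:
Z(S) = (-8 + S)*(-5 + S)
y(J, F) = -5 + (-2 + J)*(F + J) (y(J, F) = (-1 + (F + J)*(-2 + J)) - 4 = (-1 + (-2 + J)*(F + J)) - 4 = -5 + (-2 + J)*(F + J))
96*(Z(-10)*y(5, 4)) = 96*((40 + (-10)² - 13*(-10))*(-5 + 5² - 2*4 - 2*5 + 4*5)) = 96*((40 + 100 + 130)*(-5 + 25 - 8 - 10 + 20)) = 96*(270*22) = 96*5940 = 570240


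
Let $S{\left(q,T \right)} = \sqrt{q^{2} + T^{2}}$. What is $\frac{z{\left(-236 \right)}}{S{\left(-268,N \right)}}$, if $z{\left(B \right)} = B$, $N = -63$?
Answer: $- \frac{236 \sqrt{75793}}{75793} \approx -0.85723$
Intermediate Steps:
$S{\left(q,T \right)} = \sqrt{T^{2} + q^{2}}$
$\frac{z{\left(-236 \right)}}{S{\left(-268,N \right)}} = - \frac{236}{\sqrt{\left(-63\right)^{2} + \left(-268\right)^{2}}} = - \frac{236}{\sqrt{3969 + 71824}} = - \frac{236}{\sqrt{75793}} = - 236 \frac{\sqrt{75793}}{75793} = - \frac{236 \sqrt{75793}}{75793}$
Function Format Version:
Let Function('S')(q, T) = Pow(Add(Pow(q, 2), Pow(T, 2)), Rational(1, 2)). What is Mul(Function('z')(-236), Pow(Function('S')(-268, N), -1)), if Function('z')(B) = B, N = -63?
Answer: Mul(Rational(-236, 75793), Pow(75793, Rational(1, 2))) ≈ -0.85723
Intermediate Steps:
Function('S')(q, T) = Pow(Add(Pow(T, 2), Pow(q, 2)), Rational(1, 2))
Mul(Function('z')(-236), Pow(Function('S')(-268, N), -1)) = Mul(-236, Pow(Pow(Add(Pow(-63, 2), Pow(-268, 2)), Rational(1, 2)), -1)) = Mul(-236, Pow(Pow(Add(3969, 71824), Rational(1, 2)), -1)) = Mul(-236, Pow(Pow(75793, Rational(1, 2)), -1)) = Mul(-236, Mul(Rational(1, 75793), Pow(75793, Rational(1, 2)))) = Mul(Rational(-236, 75793), Pow(75793, Rational(1, 2)))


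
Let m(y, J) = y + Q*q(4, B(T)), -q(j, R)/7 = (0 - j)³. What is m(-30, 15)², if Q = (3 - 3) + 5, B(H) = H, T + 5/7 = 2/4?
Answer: 4884100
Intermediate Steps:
T = -3/14 (T = -5/7 + 2/4 = -5/7 + 2*(¼) = -5/7 + ½ = -3/14 ≈ -0.21429)
q(j, R) = 7*j³ (q(j, R) = -7*(0 - j)³ = -7*(-j³) = -(-7)*j³ = 7*j³)
Q = 5 (Q = 0 + 5 = 5)
m(y, J) = 2240 + y (m(y, J) = y + 5*(7*4³) = y + 5*(7*64) = y + 5*448 = y + 2240 = 2240 + y)
m(-30, 15)² = (2240 - 30)² = 2210² = 4884100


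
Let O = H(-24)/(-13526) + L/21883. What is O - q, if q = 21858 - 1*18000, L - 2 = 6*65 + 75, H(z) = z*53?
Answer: -570946588573/147994729 ≈ -3857.9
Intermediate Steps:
H(z) = 53*z
L = 467 (L = 2 + (6*65 + 75) = 2 + (390 + 75) = 2 + 465 = 467)
O = 17075909/147994729 (O = (53*(-24))/(-13526) + 467/21883 = -1272*(-1/13526) + 467*(1/21883) = 636/6763 + 467/21883 = 17075909/147994729 ≈ 0.11538)
q = 3858 (q = 21858 - 18000 = 3858)
O - q = 17075909/147994729 - 1*3858 = 17075909/147994729 - 3858 = -570946588573/147994729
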